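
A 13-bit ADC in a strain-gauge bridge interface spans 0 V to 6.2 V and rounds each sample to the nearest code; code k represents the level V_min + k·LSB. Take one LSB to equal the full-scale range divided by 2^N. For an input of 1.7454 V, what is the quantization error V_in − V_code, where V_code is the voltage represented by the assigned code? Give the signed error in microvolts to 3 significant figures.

Span = 6.2 V. LSB = 6.2 V / 2^13 ≈ 0.7568 mV.
(V_in − V_min)/LSB = (1.7454 − (0)) × 8192/6.2 = 2306.1801 → nearest code k = 2306.
Reconstructed level: 0 + 2306 × 6.2/8192 V = 1.745263672 V.
Error = V_in − V_code = 1.7454 − (1.745263672) = +136 µV.

+136 µV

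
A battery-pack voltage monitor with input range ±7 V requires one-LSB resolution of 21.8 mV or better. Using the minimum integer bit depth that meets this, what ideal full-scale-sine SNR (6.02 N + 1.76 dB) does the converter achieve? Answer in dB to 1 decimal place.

62.0 dB

Span: 7 V − (-7 V) = 14 V.
Need 2^N ≥ 14 V / 21.8 mV = 642.2 → N_min = 10.
SNR = 6.02 × 10 + 1.76 = 61.96 dB.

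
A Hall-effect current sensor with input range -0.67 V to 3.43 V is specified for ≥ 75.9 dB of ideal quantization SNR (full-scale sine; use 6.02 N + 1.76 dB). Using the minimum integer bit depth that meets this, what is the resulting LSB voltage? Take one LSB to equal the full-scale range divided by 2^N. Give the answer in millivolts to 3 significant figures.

0.500 mV

Range = 3.43 − (-0.67) = 4.1 V.
6.02 N + 1.76 ≥ 75.9 gives N ≥ 12.316, so the minimum integer is 13.
LSB = 4.1 V ÷ 2^13 = 4.1/8192 V = 0.500 mV.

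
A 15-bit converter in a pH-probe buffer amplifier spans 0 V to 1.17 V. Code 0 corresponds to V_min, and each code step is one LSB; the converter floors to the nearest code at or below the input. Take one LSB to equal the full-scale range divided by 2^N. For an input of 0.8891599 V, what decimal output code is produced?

24902

Range is 1.17 V. LSB = 1.17 V / 2^15 ≈ 35.71 µV.
(V_in − V_min) × 2^15/range = (0.8891599 − (0)) × 32768/1.17 = 24902.557.
Floor → code = 24902.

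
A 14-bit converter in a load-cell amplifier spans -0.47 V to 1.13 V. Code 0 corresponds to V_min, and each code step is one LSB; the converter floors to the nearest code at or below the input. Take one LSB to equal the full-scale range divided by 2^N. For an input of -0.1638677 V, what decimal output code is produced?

The full-scale span is 1.13 − (-0.47) = 1.6 V. LSB = 1.6 V / 2^14 ≈ 97.66 µV.
(V_in − V_min) × 2^14/range = (-0.1638677 − (-0.47)) × 16384/1.6 = 3134.795.
Floor → code = 3134.

3134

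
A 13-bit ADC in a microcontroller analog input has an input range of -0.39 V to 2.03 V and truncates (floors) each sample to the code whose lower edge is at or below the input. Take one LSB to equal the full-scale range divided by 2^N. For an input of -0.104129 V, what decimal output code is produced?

967

The full-scale span is 2.03 − (-0.39) = 2.42 V. LSB = 2.42 V / 2^13 ≈ 295.4 µV.
V_in − V_min = -0.104129 − (-0.39) = 0.285871 V.
Divide by LSB: 0.285871 × 8192/2.42 = 967.7088.
Truncating gives code 967.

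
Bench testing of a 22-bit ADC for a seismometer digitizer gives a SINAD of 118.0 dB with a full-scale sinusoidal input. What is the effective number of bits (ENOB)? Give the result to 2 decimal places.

ENOB = (SINAD − 1.76) / 6.02 = (118.0 − 1.76) / 6.02 = 116.24 / 6.02 = 19.3090.

19.31 bits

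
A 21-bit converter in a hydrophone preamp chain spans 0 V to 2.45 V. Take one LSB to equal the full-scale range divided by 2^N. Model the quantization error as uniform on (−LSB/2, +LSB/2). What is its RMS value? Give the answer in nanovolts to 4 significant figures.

Full-scale range = 2.45 V.
LSB = 2.45 V / 2^21 = 1.16825 µV.
For a uniform distribution on [−LSB/2, +LSB/2], V_rms = LSB/√12 = 1.16825 µV/3.4641 = 337.2 nV.

337.2 nV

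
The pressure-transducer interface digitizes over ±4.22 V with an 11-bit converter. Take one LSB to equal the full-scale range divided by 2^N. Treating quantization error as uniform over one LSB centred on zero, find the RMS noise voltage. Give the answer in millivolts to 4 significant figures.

1.190 mV

The full-scale span is 4.22 − (-4.22) = 8.44 V.
LSB = 8.44 V ÷ 2^11 = 8.44/2048 V = 4.12109 mV.
V_rms = LSB/√12 = 4.12109 mV / √12 = 1.190 mV.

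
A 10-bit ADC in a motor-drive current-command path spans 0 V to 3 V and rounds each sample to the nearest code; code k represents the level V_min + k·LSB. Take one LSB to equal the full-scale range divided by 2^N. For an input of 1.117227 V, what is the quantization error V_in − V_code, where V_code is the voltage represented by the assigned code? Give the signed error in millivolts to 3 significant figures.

Range is 3 V. LSB = 3 V / 2^10 ≈ 2.930 mV.
(V_in − V_min)/LSB = (1.117227 − (0)) × 1024/3 = 381.3468 → nearest code k = 381.
V_code = 0 + (381/1024) × 3 = 1.116210938 V.
Error = V_in − V_code = 1.117227 − (1.116210938) = +1.02 mV.

+1.02 mV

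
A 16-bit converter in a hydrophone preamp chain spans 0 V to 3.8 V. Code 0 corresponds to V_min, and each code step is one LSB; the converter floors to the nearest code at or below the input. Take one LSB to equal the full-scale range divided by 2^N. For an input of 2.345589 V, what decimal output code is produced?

40452

Range is 3.8 V. LSB = 3.8 V / 2^16 ≈ 57.98 µV.
code = ⌊(V_in − V_min)/LSB⌋ = ⌊(V_in − V_min) × 2^16 / range⌋
     = ⌊(2.345589 − (0)) × 65536 / 3.8⌋ = ⌊2.345589 × 65536/3.8⌋
     = ⌊40452.769⌋ = 40452.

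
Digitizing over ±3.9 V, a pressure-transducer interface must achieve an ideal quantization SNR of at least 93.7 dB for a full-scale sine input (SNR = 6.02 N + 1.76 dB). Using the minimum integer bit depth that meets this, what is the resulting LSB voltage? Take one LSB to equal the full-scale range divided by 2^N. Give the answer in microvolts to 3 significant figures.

Full-scale range = 3.9 V − (-3.9 V) = 7.8 V.
6.02 N + 1.76 ≥ 93.7 gives N ≥ 15.272, so the minimum integer is 16.
One LSB is 7.8 V / 65536 = 119 µV.

119 µV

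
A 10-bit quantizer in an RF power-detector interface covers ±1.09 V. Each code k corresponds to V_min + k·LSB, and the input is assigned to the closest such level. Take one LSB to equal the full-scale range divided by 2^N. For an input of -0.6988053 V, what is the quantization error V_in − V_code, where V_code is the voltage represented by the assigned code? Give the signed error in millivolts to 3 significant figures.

Span: 1.09 V − (-1.09 V) = 2.18 V. LSB = 2.18 V / 2^10 ≈ 2.129 mV.
(-0.6988053 − (-1.09)) / LSB = 0.3911947 × 1024/2.18 = 183.7538. Nearest integer: k = 184.
Reconstructed level: -1.09 + 184 × 2.18/1024 V = -0.6982812500 V.
Error = V_in − V_code = -0.6988053 − (-0.6982812500) = −0.524 mV.

−0.524 mV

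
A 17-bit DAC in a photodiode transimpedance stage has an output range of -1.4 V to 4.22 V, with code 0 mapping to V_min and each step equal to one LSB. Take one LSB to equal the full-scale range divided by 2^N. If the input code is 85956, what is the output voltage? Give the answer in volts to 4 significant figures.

2.286 V

Range = 4.22 − (-1.4) = 5.62 V. LSB = 5.62 V / 2^17.
V_out = V_min + code × LSB = -1.4 V + 85956 × 5.62 V / 131072
      = -1.4 V + 3.68555 V = 2.28555 V.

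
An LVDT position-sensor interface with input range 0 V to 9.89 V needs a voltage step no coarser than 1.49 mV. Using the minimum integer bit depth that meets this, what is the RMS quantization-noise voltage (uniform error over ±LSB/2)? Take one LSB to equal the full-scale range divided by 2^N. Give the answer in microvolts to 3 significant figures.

349 µV

Range is 9.89 V.
Need 2^N ≥ 9.89 V / 1.49 mV = 6638 → N_min = 13.
LSB = 9.89 V / 2^13 = 1.2073 mV.
RMS noise = LSB/√12 = 349 µV.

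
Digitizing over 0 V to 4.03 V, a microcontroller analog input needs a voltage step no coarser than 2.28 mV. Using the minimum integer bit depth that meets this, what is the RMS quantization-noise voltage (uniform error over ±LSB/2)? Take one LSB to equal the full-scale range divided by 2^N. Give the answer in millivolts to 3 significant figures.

Full-scale range = 4.03 V.
Required number of levels: 4.03/2.28 mV = 1767.5; smallest N with 2^N ≥ that is 11.
One LSB is 4.03 V / 2048 = 1.9678 mV.
RMS noise = LSB/√12 = 0.568 mV.

0.568 mV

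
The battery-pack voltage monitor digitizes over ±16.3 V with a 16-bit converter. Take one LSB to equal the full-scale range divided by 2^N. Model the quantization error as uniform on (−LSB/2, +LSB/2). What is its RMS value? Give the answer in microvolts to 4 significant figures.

The full-scale span is 16.3 − (-16.3) = 32.6 V.
One LSB is 32.6 V / 65536 = 497.437 µV.
RMS of a uniform error over width LSB is LSB/√12 = 143.6 µV.

143.6 µV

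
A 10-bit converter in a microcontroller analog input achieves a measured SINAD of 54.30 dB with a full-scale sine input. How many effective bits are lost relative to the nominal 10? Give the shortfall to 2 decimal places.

1.27 bits

N_eff = (54.30 − 1.76)/6.02 = 8.7276 bits.
10 − 8.7276 = 1.27 bits below nominal.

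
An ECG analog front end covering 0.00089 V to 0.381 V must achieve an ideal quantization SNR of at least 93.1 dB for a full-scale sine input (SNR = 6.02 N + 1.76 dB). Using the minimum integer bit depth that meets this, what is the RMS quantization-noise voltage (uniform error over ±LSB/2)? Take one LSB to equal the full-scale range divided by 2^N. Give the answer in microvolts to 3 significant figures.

1.67 µV

Range = 0.381 − (0.00089) = 0.38011 V.
Solving 6.02 N ≥ 93.1 − 1.76: N ≥ 15.173. Round up → N = 16.
LSB = 0.38011 V ÷ 2^16 = 0.38011/65536 V = 5.8000 µV.
RMS noise = LSB/√12 = 1.67 µV.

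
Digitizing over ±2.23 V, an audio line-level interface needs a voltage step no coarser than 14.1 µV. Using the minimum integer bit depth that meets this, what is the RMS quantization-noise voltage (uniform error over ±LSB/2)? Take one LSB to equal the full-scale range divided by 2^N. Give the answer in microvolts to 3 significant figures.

Full-scale range = 2.23 V − (-2.23 V) = 4.46 V.
4.46 V / 14.1 µV = 316300. Since 2^18 = 262144 and 2^19 = 524288, N = 19.
LSB = 4.46 V / 2^19 = 8.5068 µV.
RMS noise = LSB/√12 = 2.46 µV.

2.46 µV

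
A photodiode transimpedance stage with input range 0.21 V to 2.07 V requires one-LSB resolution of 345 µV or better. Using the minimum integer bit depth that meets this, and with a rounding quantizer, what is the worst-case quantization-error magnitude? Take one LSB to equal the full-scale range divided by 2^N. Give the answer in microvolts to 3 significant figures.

Full-scale range = 2.07 V − (0.21 V) = 1.86 V.
Levels needed ≥ 1.86/345 µV = 5391. 2^13 = 8192 suffices, so N_min = 13.
LSB = 1.86 V / 2^13 = 227.05 µV.
Half an LSB is 114 µV.

114 µV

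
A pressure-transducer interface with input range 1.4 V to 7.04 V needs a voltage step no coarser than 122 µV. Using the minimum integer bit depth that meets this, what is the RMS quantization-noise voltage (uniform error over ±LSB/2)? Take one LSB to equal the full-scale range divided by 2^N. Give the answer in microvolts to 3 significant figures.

Full-scale range = 7.04 V − (1.4 V) = 5.64 V.
Required number of levels: 5.64/122 µV = 46230; smallest N with 2^N ≥ that is 16.
Step size = 5.64/65536 V = 86.060 µV.
RMS noise = LSB/√12 = 24.8 µV.

24.8 µV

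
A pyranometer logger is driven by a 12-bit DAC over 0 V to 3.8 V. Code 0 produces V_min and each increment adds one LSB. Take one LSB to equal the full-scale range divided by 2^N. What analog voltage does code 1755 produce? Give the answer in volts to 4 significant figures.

Full-scale range = 3.8 V. LSB = 3.8 V / 2^12.
Output = V_min + (1755/4096) × range = 0 + 0.428467 × 3.8 V
      = 0 + 1.62817 = 1.62817 V.

1.628 V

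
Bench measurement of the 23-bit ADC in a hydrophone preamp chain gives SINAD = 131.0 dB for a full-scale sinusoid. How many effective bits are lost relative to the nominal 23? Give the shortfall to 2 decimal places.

ENOB = (SINAD − 1.76)/6.02 = (131.0 − 1.76)/6.02 = 21.4684 bits.
23 − 21.4684 = 1.53 bits below nominal.

1.53 bits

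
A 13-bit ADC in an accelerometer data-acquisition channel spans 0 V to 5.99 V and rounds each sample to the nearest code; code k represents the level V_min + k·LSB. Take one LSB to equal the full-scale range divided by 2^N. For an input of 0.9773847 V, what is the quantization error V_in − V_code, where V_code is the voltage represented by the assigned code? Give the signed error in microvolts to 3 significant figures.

−231 µV

Span = 5.99 V. LSB = 5.99 V / 2^13 ≈ 0.7312 mV.
Position in LSBs: (0.9773847 − (0)) × 8192/5.99 = 1336.6837; rounding gives k = 1337.
V_code = 0 + (1337/8192) × 5.99 = 0.9776159668 V.
Error = V_in − V_code = 0.9773847 − (0.9776159668) = −231 µV.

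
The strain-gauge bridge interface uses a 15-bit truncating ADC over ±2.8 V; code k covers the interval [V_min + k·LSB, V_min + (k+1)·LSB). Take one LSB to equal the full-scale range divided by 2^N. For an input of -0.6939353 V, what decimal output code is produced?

The full-scale span is 2.8 − (-2.8) = 5.6 V. LSB = 5.6 V / 2^15 ≈ 170.9 µV.
code = ⌊(V_in − V_min)/LSB⌋ = ⌊(V_in − V_min) × 2^15 / range⌋
     = ⌊(-0.6939353 − (-2.8)) × 32768 / 5.6⌋ = ⌊2.1060647 × 32768/5.6⌋
     = ⌊12323.487⌋ = 12323.

12323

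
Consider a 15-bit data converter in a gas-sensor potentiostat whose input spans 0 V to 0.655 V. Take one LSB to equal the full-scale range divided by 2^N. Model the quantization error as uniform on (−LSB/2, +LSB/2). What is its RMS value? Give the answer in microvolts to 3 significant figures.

Span = 0.655 V.
LSB = 0.655 V ÷ 2^15 = 0.655/32768 V = 19.989 µV.
RMS of a uniform error over width LSB is LSB/√12 = 5.77 µV.

5.77 µV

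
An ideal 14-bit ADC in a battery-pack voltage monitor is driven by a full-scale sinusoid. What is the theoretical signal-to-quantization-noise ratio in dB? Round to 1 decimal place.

86.0 dB

SNR = 6.02·14 + 1.76 = 86.04 dB.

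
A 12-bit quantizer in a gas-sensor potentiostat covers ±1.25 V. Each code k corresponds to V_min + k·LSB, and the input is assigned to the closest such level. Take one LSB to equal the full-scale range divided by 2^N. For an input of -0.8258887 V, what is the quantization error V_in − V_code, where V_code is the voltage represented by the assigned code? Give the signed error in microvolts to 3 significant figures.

−83.0 µV

Range = 1.25 − (-1.25) = 2.5 V. LSB = 2.5 V / 2^12 ≈ 0.6104 mV.
(V_in − V_min)/LSB = (-0.8258887 − (-1.25)) × 4096/2.5 = 694.8640 → nearest code k = 695.
Reconstructed level: -1.25 + 695 × 2.5/4096 V = -0.8258056641 V.
Error = V_in − V_code = -0.8258887 − (-0.8258056641) = −83.0 µV.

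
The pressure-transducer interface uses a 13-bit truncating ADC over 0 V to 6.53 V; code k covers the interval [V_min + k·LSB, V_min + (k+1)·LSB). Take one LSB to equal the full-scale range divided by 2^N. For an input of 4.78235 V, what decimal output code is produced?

Span = 6.53 V. LSB = 6.53 V / 2^13 ≈ 0.7971 mV.
(V_in − V_min) × 2^13/range = (4.78235 − (0)) × 8192/6.53 = 5999.542.
Floor → code = 5999.

5999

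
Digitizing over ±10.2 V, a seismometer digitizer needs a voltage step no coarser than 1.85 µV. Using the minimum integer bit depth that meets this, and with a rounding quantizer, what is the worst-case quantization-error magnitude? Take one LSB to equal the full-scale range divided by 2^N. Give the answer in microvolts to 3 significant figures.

Span: 10.2 V − (-10.2 V) = 20.4 V.
Required number of levels: 20.4/1.85 µV = 1.1027e7; smallest N with 2^N ≥ that is 24.
LSB = 20.4 V / 2^24 = 1.2159 µV.
Half an LSB is 0.608 µV.

0.608 µV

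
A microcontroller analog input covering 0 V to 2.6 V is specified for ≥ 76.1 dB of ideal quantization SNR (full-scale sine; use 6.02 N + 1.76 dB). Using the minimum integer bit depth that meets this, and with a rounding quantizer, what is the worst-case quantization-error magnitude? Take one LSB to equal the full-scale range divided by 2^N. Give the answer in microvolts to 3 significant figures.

159 µV

Span = 2.6 V.
Solving 6.02 N ≥ 76.1 − 1.76: N ≥ 12.349. Round up → N = 13.
LSB = 2.6 V / 2^13 = 317.38 µV.
Max error for round-to-nearest is LSB/2 = 159 µV.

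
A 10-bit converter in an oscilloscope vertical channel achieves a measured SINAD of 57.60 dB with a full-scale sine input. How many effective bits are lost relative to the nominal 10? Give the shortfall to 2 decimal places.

0.72 bits

ENOB = (SINAD − 1.76)/6.02 = (57.60 − 1.76)/6.02 = 9.2757 bits.
Shortfall = 10 − 9.2757 = 0.7243 bits.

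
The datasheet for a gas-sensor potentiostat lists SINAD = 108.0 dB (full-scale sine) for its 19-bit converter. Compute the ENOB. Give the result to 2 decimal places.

(108.0 − 1.76) / 6.02 = 106.24/6.02 = 17.6478 effective bits.

17.65 bits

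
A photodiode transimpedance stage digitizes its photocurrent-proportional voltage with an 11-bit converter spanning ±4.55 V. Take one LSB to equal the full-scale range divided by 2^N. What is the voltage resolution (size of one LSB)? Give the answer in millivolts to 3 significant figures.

4.44 mV

Range = 4.55 − (-4.55) = 9.1 V.
2^11 = 2048 levels.
LSB = 9.1 V / 2^11 = 4.44 mV.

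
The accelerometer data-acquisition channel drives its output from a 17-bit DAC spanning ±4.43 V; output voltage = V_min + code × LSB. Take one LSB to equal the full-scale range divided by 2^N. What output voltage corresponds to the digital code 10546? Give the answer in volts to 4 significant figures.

-3.717 V

Full-scale range = 4.43 V − (-4.43 V) = 8.86 V. LSB = 8.86 V / 2^17.
V_out = -4.43 + 10546 × (8.86/131072) V
      = -4.43 + 0.712872 = -3.71713 V.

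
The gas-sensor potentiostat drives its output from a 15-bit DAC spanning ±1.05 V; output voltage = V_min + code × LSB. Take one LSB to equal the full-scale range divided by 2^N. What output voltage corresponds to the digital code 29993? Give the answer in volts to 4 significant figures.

Span: 1.05 V − (-1.05 V) = 2.1 V. LSB = 2.1 V / 2^15.
Output = V_min + (29993/32768) × range = -1.05 + 0.915314 × 2.1 V
      = -1.05 + 1.92216 = 0.872159 V.

0.8722 V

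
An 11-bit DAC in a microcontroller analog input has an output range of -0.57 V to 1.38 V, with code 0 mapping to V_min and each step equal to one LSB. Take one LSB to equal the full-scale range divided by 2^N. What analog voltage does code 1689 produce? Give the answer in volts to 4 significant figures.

Range = 1.38 − (-0.57) = 1.95 V. LSB = 1.95 V / 2^11.
V_out = V_min + code × LSB = -0.57 V + 1689 × 1.95 V / 2048
      = -0.57 + 1.60818 = 1.03818 V.

1.038 V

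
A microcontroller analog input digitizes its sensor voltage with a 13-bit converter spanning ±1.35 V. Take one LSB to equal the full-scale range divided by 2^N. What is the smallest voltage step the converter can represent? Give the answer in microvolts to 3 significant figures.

330 µV

Span: 1.35 V − (-1.35 V) = 2.7 V.
There are 2^13 = 8192 steps.
Step size = 2.7/8192 V = 330 µV.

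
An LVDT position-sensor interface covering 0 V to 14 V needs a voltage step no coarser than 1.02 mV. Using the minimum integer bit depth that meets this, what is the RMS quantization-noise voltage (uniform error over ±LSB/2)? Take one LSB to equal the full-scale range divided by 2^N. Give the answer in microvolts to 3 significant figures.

V_FS = 14 V.
14 V / 1.02 mV = 13730. Since 2^13 = 8192 and 2^14 = 16384, N = 14.
LSB = 14 V ÷ 2^14 = 14/16384 V = 0.85449 mV.
σ_q = LSB/√12 = 0.85449 mV/3.4641 = 247 µV.

247 µV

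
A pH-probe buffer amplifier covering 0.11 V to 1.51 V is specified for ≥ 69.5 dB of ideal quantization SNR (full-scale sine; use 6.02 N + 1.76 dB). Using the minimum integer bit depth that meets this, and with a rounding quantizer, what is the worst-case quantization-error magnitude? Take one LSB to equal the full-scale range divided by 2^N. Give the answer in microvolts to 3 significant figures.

171 µV

The full-scale span is 1.51 − (0.11) = 1.4 V.
N ≥ (69.5 − 1.76)/6.02 = 11.252 → N_min = 12.
Step size = 1.4/4096 V = 341.80 µV.
Max error for round-to-nearest is LSB/2 = 171 µV.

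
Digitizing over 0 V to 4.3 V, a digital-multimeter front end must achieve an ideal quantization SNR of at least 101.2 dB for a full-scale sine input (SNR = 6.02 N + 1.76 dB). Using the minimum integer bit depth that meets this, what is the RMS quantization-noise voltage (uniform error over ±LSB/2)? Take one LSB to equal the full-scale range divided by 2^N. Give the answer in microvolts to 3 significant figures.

9.47 µV

Span = 4.3 V.
6.02 N + 1.76 ≥ 101.2 gives N ≥ 16.518, so the minimum integer is 17.
One LSB is 4.3 V / 131072 = 32.806 µV.
σ_q = LSB/√12 = 32.806 µV/3.4641 = 9.47 µV.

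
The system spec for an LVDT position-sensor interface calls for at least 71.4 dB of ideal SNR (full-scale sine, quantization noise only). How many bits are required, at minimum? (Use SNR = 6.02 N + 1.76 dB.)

12 bits

N ≥ (71.4 − 1.76)/6.02 = 11.568 → N_min = 12.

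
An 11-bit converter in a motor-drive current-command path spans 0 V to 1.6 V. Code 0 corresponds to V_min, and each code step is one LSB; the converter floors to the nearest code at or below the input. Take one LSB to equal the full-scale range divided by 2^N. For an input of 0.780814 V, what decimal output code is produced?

999

Range is 1.6 V. LSB = 1.6 V / 2^11 ≈ 0.7812 mV.
V_in − V_min = 0.780814 − (0) = 0.780814 V.
Divide by LSB: 0.780814 × 2048/1.6 = 999.4419.
Truncating gives code 999.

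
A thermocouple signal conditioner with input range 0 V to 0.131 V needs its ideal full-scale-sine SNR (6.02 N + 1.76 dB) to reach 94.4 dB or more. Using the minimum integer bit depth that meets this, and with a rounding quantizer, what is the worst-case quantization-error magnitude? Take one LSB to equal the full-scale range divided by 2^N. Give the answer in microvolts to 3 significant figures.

0.999 µV

Span = 0.131 V.
Required N = ⌈(94.4 − 1.76)/6.02⌉ = ⌈15.389⌉ = 16.
One LSB is 0.131 V / 65536 = 1.9989 µV.
Max error for round-to-nearest is LSB/2 = 0.999 µV.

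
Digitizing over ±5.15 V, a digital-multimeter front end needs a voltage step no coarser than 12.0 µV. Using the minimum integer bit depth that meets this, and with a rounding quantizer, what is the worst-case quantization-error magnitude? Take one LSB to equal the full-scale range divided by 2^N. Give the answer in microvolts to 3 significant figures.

The full-scale span is 5.15 − (-5.15) = 10.3 V.
Required number of levels: 10.3/12.0 µV = 858330; smallest N with 2^N ≥ that is 20.
LSB = 10.3 V / 2^20 = 9.8228 µV.
|e|_max = LSB/2 = 4.91 µV.

4.91 µV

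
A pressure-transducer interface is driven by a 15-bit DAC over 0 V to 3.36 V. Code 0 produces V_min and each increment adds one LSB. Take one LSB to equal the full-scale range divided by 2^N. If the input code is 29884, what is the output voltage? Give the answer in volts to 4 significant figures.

3.064 V

Span = 3.36 V. LSB = 3.36 V / 2^15.
Output = V_min + (29884/32768) × range = 0 + 0.911987 × 3.36 V
      = 0 V + 3.06428 V = 3.06428 V.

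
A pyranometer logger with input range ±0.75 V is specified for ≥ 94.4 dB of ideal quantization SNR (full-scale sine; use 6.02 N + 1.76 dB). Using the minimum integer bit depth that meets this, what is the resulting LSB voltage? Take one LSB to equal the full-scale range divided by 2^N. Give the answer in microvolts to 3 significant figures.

22.9 µV

Span: 0.75 V − (-0.75 V) = 1.5 V.
Solving 6.02 N ≥ 94.4 − 1.76: N ≥ 15.389. Round up → N = 16.
Step size = 1.5/65536 V = 22.9 µV.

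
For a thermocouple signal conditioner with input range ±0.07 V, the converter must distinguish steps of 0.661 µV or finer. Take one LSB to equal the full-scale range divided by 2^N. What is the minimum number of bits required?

Full-scale range = 0.07 V − (-0.07 V) = 0.14 V.
0.14 V / 0.661 µV = 211800. Since 2^17 = 131072 and 2^18 = 262144, N = 18.

18 bits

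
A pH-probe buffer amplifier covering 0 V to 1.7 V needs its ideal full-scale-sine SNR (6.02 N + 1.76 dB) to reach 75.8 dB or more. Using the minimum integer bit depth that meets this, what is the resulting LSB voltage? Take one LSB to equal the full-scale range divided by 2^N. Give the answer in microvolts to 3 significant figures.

208 µV

Span = 1.7 V.
Solving 6.02 N ≥ 75.8 − 1.76: N ≥ 12.299. Round up → N = 13.
Step size = 1.7/8192 V = 208 µV.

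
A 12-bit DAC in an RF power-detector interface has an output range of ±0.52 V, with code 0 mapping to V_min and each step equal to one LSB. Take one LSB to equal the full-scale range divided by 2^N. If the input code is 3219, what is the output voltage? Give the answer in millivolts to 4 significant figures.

297.3 mV

Full-scale range = 0.52 V − (-0.52 V) = 1.04 V. LSB = 1.04 V / 2^12.
V_out = V_min + code × LSB = -0.52 V + 3219 × 1.04 V / 4096
      = -0.52 V + 0.817324 V = 0.297324 V.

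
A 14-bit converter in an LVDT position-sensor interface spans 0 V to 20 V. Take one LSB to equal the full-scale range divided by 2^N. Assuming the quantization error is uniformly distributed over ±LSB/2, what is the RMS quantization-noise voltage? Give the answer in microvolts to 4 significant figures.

352.4 µV

V_FS = 20 V.
LSB = 20 V ÷ 2^14 = 20/16384 V = 1.22070 mV.
V_rms = LSB/√12 = 1.22070 mV / √12 = 352.4 µV.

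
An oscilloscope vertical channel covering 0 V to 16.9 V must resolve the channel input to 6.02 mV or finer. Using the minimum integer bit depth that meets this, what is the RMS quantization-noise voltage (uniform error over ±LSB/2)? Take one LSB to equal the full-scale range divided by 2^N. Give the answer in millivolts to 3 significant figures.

1.19 mV

Full-scale range = 16.9 V.
Required number of levels: 16.9/6.02 mV = 2807.3; smallest N with 2^N ≥ that is 12.
Step size = 16.9/4096 V = 4.1260 mV.
RMS noise = LSB/√12 = 1.19 mV.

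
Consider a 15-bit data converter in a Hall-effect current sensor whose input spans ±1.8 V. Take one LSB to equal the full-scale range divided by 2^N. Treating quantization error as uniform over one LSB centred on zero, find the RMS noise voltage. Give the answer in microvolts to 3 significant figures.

The full-scale span is 1.8 − (-1.8) = 3.6 V.
LSB = 3.6 V ÷ 2^15 = 3.6/32768 V = 109.86 µV.
V_rms = LSB/√12 = 109.86 µV / √12 = 31.7 µV.

31.7 µV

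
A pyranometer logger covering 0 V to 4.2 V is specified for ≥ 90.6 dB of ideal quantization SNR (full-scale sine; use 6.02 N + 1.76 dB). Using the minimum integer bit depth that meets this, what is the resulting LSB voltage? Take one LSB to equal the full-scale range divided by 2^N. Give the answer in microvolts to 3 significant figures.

V_FS = 4.2 V.
N ≥ (90.6 − 1.76)/6.02 = 14.757 → N_min = 15.
LSB = 4.2 V / 2^15 = 128 µV.

128 µV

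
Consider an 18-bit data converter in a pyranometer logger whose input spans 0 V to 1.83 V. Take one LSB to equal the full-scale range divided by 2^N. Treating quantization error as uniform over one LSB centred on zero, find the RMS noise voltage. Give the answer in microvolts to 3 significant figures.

Full-scale range = 1.83 V.
LSB = 1.83 V ÷ 2^18 = 1.83/262144 V = 6.9809 µV.
V_rms = LSB/√12 = 6.9809 µV / √12 = 2.02 µV.

2.02 µV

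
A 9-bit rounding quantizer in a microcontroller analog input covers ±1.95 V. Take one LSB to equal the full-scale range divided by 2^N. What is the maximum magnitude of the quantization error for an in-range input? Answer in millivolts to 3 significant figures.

Full-scale range = 1.95 V − (-1.95 V) = 3.9 V.
LSB = 3.9 V ÷ 2^9 = 3.9/512 V = 7.6172 mV.
|e|_max = LSB/2 = 3.81 mV.

3.81 mV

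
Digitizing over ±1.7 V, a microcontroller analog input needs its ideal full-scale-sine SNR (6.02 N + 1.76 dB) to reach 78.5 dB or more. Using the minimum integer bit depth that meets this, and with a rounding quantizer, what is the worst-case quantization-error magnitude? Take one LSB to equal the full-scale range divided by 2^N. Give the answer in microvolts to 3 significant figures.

208 µV

The full-scale span is 1.7 − (-1.7) = 3.4 V.
6.02 N + 1.76 ≥ 78.5 gives N ≥ 12.748, so the minimum integer is 13.
One LSB is 3.4 V / 8192 = 415.04 µV.
Half an LSB is 208 µV.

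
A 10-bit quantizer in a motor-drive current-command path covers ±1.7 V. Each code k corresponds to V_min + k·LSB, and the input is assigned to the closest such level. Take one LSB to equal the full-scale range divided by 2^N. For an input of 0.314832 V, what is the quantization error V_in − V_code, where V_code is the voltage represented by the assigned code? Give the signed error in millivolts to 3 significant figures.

Range = 1.7 − (-1.7) = 3.4 V. LSB = 3.4 V / 2^10 ≈ 3.320 mV.
(0.314832 − (-1.7)) / LSB = 2.014832 × 1024/3.4 = 606.8200. Nearest integer: k = 607.
Reconstructed level: -1.7 + 607 × 3.4/1024 V = 0.3154296875 V.
Error = V_in − V_code = 0.314832 − (0.3154296875) = −0.598 mV.

−0.598 mV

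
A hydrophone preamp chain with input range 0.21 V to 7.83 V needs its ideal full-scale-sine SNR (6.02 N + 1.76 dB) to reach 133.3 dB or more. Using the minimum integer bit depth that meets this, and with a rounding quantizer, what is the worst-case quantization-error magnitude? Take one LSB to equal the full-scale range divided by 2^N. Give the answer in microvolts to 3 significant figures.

0.908 µV

Span: 7.83 V − (0.21 V) = 7.62 V.
Solving 6.02 N ≥ 133.3 − 1.76: N ≥ 21.850. Round up → N = 22.
LSB = 7.62 V / 2^22 = 1.8167 µV.
Max error for round-to-nearest is LSB/2 = 0.908 µV.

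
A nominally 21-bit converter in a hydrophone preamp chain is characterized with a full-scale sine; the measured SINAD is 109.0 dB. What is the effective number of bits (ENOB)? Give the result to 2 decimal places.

(109.0 − 1.76) / 6.02 = 107.24/6.02 = 17.8140 effective bits.

17.81 bits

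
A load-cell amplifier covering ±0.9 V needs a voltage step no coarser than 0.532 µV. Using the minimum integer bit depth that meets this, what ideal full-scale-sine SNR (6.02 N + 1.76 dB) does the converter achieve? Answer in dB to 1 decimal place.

Range = 0.9 − (-0.9) = 1.8 V.
1.8 V / 0.532 µV = 3.383e6. Since 2^21 = 2097152 and 2^22 = 4194304, N = 22.
SNR = 6.02 × 22 + 1.76 = 134.20 dB.

134.2 dB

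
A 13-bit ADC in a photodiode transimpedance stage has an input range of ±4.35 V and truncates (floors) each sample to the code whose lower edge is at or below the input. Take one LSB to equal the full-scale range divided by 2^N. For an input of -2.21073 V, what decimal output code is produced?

2014

Span: 4.35 V − (-4.35 V) = 8.7 V. LSB = 8.7 V / 2^13 ≈ 1.062 mV.
V_in − V_min = -2.21073 − (-4.35) = 2.13927 V.
Divide by LSB: 2.13927 × 8192/8.7 = 2014.3563.
Truncating gives code 2014.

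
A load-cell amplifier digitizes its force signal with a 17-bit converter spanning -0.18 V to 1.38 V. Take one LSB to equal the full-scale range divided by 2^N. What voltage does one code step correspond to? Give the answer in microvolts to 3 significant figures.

11.9 µV

The full-scale span is 1.38 − (-0.18) = 1.56 V.
Number of codes = 2^17 = 131072.
One LSB is 1.56 V / 131072 = 11.9 µV.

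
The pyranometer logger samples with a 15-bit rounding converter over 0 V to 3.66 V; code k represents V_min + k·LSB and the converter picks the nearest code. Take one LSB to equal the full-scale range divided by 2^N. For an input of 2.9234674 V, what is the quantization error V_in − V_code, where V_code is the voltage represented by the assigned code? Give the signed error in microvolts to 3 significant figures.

−20.1 µV

V_FS = 3.66 V. LSB = 3.66 V / 2^15 ≈ 111.7 µV.
(V_in − V_min)/LSB = (2.9234674 − (0)) × 32768/3.66 = 26173.8196 → nearest code k = 26174.
V_code = 0 + (26174/32768) × 3.66 = 2.9234875488 V.
e = 2.9234674 − (2.9234875488) = −20.1 µV.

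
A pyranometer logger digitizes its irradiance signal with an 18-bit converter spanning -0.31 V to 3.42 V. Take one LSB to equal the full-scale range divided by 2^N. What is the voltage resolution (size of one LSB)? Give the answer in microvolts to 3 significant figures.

14.2 µV

Range = 3.42 − (-0.31) = 3.73 V.
2^18 = 262144 levels.
LSB = 3.73 V ÷ 2^18 = 3.73/262144 V = 14.2 µV.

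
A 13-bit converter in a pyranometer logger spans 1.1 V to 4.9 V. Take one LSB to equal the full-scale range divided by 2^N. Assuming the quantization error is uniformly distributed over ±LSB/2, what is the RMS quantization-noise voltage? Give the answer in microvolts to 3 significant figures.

134 µV

The full-scale span is 4.9 − (1.1) = 3.8 V.
One LSB is 3.8 V / 8192 = 463.87 µV.
For a uniform distribution on [−LSB/2, +LSB/2], V_rms = LSB/√12 = 463.87 µV/3.4641 = 134 µV.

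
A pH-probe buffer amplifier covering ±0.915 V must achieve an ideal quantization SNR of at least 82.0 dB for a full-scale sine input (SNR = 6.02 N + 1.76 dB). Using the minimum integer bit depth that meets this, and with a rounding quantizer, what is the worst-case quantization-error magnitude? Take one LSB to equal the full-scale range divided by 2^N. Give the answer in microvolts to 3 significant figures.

Full-scale range = 0.915 V − (-0.915 V) = 1.83 V.
6.02 N + 1.76 ≥ 82.0 gives N ≥ 13.329, so the minimum integer is 14.
Step size = 1.83/16384 V = 111.69 µV.
Half an LSB is 55.8 µV.

55.8 µV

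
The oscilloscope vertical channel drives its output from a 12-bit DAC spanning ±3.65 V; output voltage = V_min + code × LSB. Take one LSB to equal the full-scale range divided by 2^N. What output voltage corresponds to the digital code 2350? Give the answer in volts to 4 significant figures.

0.5382 V

Range = 3.65 − (-3.65) = 7.3 V. LSB = 7.3 V / 2^12.
V_out = -3.65 + 2350 × (7.3/4096) V
      = -3.65 V + 4.18823 V = 0.538232 V.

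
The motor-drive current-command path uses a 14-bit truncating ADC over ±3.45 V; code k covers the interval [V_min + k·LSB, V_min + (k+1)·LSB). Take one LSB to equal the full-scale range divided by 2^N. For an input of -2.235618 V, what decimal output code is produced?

2883

Span: 3.45 V − (-3.45 V) = 6.9 V. LSB = 6.9 V / 2^14 ≈ 421.1 µV.
V_in − V_min = -2.235618 − (-3.45) = 1.214382 V.
Divide by LSB: 1.214382 × 16384/6.9 = 2883.5413.
Truncating gives code 2883.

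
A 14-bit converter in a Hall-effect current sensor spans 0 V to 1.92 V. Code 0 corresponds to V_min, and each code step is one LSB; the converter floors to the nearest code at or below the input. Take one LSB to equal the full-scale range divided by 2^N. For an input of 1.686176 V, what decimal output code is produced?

14388

V_FS = 1.92 V. LSB = 1.92 V / 2^14 ≈ 117.2 µV.
code = ⌊(V_in − V_min)/LSB⌋ = ⌊(V_in − V_min) × 2^14 / range⌋
     = ⌊(1.686176 − (0)) × 16384 / 1.92⌋ = ⌊1.686176 × 16384/1.92⌋
     = ⌊14388.702⌋ = 14388.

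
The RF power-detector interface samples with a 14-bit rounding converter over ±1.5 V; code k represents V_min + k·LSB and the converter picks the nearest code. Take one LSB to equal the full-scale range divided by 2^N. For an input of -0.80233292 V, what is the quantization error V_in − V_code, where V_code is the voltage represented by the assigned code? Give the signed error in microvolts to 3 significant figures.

Full-scale range = 1.5 V − (-1.5 V) = 3 V. LSB = 3 V / 2^14 ≈ 183.1 µV.
(-0.80233292 − (-1.5)) / LSB = 0.69766708 × 16384/3 = 3810.1925. Nearest integer: k = 3810.
Reconstructed level: -1.5 + 3810 × 3/16384 V = -0.80236816406 V.
e = -0.80233292 − (-0.80236816406) = +35.2 µV.

+35.2 µV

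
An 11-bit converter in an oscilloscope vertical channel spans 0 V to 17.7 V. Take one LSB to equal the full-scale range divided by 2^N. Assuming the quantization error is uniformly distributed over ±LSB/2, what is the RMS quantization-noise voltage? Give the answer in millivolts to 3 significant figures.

Full-scale range = 17.7 V.
One LSB is 17.7 V / 2048 = 8.6426 mV.
σ_q = LSB/√12 = 8.6426 mV/3.4641 = 2.49 mV.

2.49 mV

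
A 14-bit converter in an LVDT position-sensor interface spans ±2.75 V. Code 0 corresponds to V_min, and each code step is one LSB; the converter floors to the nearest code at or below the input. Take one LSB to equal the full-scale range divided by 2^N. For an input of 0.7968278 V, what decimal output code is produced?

10565

Range = 2.75 − (-2.75) = 5.5 V. LSB = 5.5 V / 2^14 ≈ 335.7 µV.
code = ⌊(V_in − V_min)/LSB⌋ = ⌊(V_in − V_min) × 2^14 / range⌋
     = ⌊(0.7968278 − (-2.75)) × 16384 / 5.5⌋ = ⌊3.5468278 × 16384/5.5⌋
     = ⌊10565.678⌋ = 10565.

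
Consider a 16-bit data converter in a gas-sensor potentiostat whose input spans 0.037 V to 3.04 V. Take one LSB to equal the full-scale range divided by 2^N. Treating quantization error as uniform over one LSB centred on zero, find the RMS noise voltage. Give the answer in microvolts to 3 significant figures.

13.2 µV

Span: 3.04 V − (0.037 V) = 3.003 V.
Step size = 3.003/65536 V = 45.822 µV.
V_rms = LSB/√12 = 45.822 µV / √12 = 13.2 µV.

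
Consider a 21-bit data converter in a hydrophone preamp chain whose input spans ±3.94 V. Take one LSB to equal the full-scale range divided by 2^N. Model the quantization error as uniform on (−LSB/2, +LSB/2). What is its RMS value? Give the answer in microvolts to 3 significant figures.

Range = 3.94 − (-3.94) = 7.88 V.
LSB = 7.88 V / 2^21 = 3.7575 µV.
V_rms = LSB/√12 = 3.7575 µV / √12 = 1.08 µV.

1.08 µV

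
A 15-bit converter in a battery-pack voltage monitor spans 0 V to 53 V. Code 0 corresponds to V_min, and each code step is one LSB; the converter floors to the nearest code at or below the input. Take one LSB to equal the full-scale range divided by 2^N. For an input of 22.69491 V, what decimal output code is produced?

Span = 53 V. LSB = 53 V / 2^15 ≈ 1.617 mV.
V_in − V_min = 22.69491 − (0) = 22.69491 V.
Divide by LSB: 22.69491 × 32768/53 = 14031.4493.
Truncating gives code 14031.

14031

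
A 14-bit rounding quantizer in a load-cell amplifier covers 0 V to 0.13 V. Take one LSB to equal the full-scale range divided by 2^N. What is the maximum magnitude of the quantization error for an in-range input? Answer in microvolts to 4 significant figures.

Span = 0.13 V.
One LSB is 0.13 V / 16384 = 7.93457 µV.
Worst-case error for round-to-nearest is half an LSB: 3.967 µV.

3.967 µV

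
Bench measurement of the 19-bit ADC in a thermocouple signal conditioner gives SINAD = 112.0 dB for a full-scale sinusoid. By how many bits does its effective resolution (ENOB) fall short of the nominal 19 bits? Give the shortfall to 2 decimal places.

N_eff = (112.0 − 1.76)/6.02 = 18.3123 bits.
Shortfall = 19 − 18.3123 = 0.6877 bits.

0.69 bits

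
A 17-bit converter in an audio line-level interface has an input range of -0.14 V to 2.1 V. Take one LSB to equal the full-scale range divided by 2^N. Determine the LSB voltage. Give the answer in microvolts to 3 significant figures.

Full-scale range = 2.1 V − (-0.14 V) = 2.24 V.
Number of codes = 2^17 = 131072.
LSB = 2.24 V / 2^17 = 17.1 µV.

17.1 µV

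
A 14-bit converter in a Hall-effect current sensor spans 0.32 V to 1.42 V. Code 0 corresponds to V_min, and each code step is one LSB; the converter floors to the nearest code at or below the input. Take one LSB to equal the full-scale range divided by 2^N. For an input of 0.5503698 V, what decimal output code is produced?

Range = 1.42 − (0.32) = 1.1 V. LSB = 1.1 V / 2^14 ≈ 67.14 µV.
(V_in − V_min) × 2^14/range = (0.5503698 − (0.32)) × 16384/1.1 = 3431.253.
Floor → code = 3431.

3431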